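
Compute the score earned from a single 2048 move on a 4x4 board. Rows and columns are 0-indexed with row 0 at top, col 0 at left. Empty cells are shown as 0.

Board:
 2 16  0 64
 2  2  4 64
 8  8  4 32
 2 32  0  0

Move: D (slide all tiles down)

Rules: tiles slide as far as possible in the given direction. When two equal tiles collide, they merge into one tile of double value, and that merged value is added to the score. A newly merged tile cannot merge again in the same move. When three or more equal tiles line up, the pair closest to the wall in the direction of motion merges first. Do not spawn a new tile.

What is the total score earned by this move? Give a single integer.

Slide down:
col 0: [2, 2, 8, 2] -> [0, 4, 8, 2]  score +4 (running 4)
col 1: [16, 2, 8, 32] -> [16, 2, 8, 32]  score +0 (running 4)
col 2: [0, 4, 4, 0] -> [0, 0, 0, 8]  score +8 (running 12)
col 3: [64, 64, 32, 0] -> [0, 0, 128, 32]  score +128 (running 140)
Board after move:
  0  16   0   0
  4   2   0   0
  8   8   0 128
  2  32   8  32

Answer: 140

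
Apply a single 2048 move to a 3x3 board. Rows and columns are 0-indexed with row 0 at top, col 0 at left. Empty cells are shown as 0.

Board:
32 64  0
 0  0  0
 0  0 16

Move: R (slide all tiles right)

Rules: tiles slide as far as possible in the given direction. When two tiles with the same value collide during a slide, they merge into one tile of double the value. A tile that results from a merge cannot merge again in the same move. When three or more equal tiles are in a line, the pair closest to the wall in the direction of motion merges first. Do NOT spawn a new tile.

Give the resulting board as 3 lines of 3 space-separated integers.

Slide right:
row 0: [32, 64, 0] -> [0, 32, 64]
row 1: [0, 0, 0] -> [0, 0, 0]
row 2: [0, 0, 16] -> [0, 0, 16]

Answer:  0 32 64
 0  0  0
 0  0 16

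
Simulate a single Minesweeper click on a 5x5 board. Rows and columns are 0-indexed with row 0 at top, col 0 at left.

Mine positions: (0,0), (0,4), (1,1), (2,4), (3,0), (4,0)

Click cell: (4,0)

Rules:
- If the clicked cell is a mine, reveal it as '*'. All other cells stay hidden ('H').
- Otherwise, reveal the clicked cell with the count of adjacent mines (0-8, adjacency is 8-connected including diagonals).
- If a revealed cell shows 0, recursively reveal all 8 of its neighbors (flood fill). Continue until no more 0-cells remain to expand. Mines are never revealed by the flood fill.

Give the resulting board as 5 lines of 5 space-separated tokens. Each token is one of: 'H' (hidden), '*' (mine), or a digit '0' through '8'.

H H H H H
H H H H H
H H H H H
H H H H H
* H H H H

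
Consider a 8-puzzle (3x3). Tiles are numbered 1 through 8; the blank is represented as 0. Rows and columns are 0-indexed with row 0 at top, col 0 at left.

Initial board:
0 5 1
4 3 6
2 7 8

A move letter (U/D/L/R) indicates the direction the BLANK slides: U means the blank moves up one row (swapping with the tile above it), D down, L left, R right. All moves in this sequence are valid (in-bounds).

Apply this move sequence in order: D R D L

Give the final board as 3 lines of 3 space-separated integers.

Answer: 4 5 1
3 7 6
0 2 8

Derivation:
After move 1 (D):
4 5 1
0 3 6
2 7 8

After move 2 (R):
4 5 1
3 0 6
2 7 8

After move 3 (D):
4 5 1
3 7 6
2 0 8

After move 4 (L):
4 5 1
3 7 6
0 2 8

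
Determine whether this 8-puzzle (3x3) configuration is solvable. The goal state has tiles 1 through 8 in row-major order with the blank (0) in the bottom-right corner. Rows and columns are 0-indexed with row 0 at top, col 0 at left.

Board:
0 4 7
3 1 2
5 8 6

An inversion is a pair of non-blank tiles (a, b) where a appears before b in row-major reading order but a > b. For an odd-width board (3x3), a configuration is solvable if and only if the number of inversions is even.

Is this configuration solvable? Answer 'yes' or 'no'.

Inversions (pairs i<j in row-major order where tile[i] > tile[j] > 0): 11
11 is odd, so the puzzle is not solvable.

Answer: no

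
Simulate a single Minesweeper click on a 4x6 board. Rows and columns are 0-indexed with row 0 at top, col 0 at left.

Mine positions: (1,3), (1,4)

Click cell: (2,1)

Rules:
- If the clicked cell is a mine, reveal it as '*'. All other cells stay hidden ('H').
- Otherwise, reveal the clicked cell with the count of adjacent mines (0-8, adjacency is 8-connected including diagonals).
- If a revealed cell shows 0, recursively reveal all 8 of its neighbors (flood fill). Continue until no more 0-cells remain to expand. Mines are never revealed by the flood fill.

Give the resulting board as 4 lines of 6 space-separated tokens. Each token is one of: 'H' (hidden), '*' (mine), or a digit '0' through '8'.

0 0 1 H H H
0 0 1 H H H
0 0 1 2 2 1
0 0 0 0 0 0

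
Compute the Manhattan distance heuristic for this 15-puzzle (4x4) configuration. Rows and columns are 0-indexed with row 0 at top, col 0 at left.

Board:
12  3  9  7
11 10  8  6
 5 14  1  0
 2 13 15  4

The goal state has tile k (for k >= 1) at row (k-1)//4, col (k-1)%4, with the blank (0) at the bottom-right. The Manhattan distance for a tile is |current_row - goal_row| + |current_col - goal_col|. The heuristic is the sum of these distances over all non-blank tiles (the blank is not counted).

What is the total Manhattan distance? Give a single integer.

Tile 12: (0,0)->(2,3) = 5
Tile 3: (0,1)->(0,2) = 1
Tile 9: (0,2)->(2,0) = 4
Tile 7: (0,3)->(1,2) = 2
Tile 11: (1,0)->(2,2) = 3
Tile 10: (1,1)->(2,1) = 1
Tile 8: (1,2)->(1,3) = 1
Tile 6: (1,3)->(1,1) = 2
Tile 5: (2,0)->(1,0) = 1
Tile 14: (2,1)->(3,1) = 1
Tile 1: (2,2)->(0,0) = 4
Tile 2: (3,0)->(0,1) = 4
Tile 13: (3,1)->(3,0) = 1
Tile 15: (3,2)->(3,2) = 0
Tile 4: (3,3)->(0,3) = 3
Sum: 5 + 1 + 4 + 2 + 3 + 1 + 1 + 2 + 1 + 1 + 4 + 4 + 1 + 0 + 3 = 33

Answer: 33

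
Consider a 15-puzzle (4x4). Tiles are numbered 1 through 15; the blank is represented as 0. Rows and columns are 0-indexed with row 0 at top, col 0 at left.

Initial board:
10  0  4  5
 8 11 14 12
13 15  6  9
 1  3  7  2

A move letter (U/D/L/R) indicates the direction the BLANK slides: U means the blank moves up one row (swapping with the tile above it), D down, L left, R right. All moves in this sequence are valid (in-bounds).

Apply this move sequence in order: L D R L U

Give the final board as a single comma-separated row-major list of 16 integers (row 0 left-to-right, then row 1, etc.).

After move 1 (L):
 0 10  4  5
 8 11 14 12
13 15  6  9
 1  3  7  2

After move 2 (D):
 8 10  4  5
 0 11 14 12
13 15  6  9
 1  3  7  2

After move 3 (R):
 8 10  4  5
11  0 14 12
13 15  6  9
 1  3  7  2

After move 4 (L):
 8 10  4  5
 0 11 14 12
13 15  6  9
 1  3  7  2

After move 5 (U):
 0 10  4  5
 8 11 14 12
13 15  6  9
 1  3  7  2

Answer: 0, 10, 4, 5, 8, 11, 14, 12, 13, 15, 6, 9, 1, 3, 7, 2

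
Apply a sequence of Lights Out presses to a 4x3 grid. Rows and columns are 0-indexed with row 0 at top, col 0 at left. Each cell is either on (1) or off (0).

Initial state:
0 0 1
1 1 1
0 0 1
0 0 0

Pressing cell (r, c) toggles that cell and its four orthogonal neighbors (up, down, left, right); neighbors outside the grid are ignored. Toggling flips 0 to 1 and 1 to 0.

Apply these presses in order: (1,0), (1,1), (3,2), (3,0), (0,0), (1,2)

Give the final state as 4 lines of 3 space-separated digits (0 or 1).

Answer: 0 0 0
0 0 1
0 1 1
1 0 1

Derivation:
After press 1 at (1,0):
1 0 1
0 0 1
1 0 1
0 0 0

After press 2 at (1,1):
1 1 1
1 1 0
1 1 1
0 0 0

After press 3 at (3,2):
1 1 1
1 1 0
1 1 0
0 1 1

After press 4 at (3,0):
1 1 1
1 1 0
0 1 0
1 0 1

After press 5 at (0,0):
0 0 1
0 1 0
0 1 0
1 0 1

After press 6 at (1,2):
0 0 0
0 0 1
0 1 1
1 0 1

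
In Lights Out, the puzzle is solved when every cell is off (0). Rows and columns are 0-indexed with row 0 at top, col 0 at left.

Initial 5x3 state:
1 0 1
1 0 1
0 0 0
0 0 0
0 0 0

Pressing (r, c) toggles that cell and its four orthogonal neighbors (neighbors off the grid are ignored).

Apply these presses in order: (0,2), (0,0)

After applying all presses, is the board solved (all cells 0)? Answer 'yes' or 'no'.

After press 1 at (0,2):
1 1 0
1 0 0
0 0 0
0 0 0
0 0 0

After press 2 at (0,0):
0 0 0
0 0 0
0 0 0
0 0 0
0 0 0

Lights still on: 0

Answer: yes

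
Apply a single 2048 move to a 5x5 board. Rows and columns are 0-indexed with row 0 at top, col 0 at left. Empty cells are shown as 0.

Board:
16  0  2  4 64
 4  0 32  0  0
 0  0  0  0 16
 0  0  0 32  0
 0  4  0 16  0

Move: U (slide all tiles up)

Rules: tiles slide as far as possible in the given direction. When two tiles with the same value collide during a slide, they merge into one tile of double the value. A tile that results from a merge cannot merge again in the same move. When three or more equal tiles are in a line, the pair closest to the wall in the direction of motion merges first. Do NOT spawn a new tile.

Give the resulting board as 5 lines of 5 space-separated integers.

Answer: 16  4  2  4 64
 4  0 32 32 16
 0  0  0 16  0
 0  0  0  0  0
 0  0  0  0  0

Derivation:
Slide up:
col 0: [16, 4, 0, 0, 0] -> [16, 4, 0, 0, 0]
col 1: [0, 0, 0, 0, 4] -> [4, 0, 0, 0, 0]
col 2: [2, 32, 0, 0, 0] -> [2, 32, 0, 0, 0]
col 3: [4, 0, 0, 32, 16] -> [4, 32, 16, 0, 0]
col 4: [64, 0, 16, 0, 0] -> [64, 16, 0, 0, 0]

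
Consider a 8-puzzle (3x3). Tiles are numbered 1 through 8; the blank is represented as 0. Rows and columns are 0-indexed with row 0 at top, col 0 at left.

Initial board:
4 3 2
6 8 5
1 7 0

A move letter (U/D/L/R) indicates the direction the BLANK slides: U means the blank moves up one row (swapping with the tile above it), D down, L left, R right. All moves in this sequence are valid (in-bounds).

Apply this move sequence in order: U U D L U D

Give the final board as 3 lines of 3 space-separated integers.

Answer: 4 3 2
6 0 8
1 7 5

Derivation:
After move 1 (U):
4 3 2
6 8 0
1 7 5

After move 2 (U):
4 3 0
6 8 2
1 7 5

After move 3 (D):
4 3 2
6 8 0
1 7 5

After move 4 (L):
4 3 2
6 0 8
1 7 5

After move 5 (U):
4 0 2
6 3 8
1 7 5

After move 6 (D):
4 3 2
6 0 8
1 7 5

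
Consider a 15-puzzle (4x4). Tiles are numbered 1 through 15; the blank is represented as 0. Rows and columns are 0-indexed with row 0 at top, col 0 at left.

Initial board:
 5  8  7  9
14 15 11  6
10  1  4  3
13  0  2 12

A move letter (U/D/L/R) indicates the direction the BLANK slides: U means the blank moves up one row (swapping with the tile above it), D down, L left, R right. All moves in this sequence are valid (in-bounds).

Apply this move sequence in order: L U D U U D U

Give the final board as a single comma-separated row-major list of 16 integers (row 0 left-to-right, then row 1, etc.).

Answer: 5, 8, 7, 9, 0, 15, 11, 6, 14, 1, 4, 3, 10, 13, 2, 12

Derivation:
After move 1 (L):
 5  8  7  9
14 15 11  6
10  1  4  3
 0 13  2 12

After move 2 (U):
 5  8  7  9
14 15 11  6
 0  1  4  3
10 13  2 12

After move 3 (D):
 5  8  7  9
14 15 11  6
10  1  4  3
 0 13  2 12

After move 4 (U):
 5  8  7  9
14 15 11  6
 0  1  4  3
10 13  2 12

After move 5 (U):
 5  8  7  9
 0 15 11  6
14  1  4  3
10 13  2 12

After move 6 (D):
 5  8  7  9
14 15 11  6
 0  1  4  3
10 13  2 12

After move 7 (U):
 5  8  7  9
 0 15 11  6
14  1  4  3
10 13  2 12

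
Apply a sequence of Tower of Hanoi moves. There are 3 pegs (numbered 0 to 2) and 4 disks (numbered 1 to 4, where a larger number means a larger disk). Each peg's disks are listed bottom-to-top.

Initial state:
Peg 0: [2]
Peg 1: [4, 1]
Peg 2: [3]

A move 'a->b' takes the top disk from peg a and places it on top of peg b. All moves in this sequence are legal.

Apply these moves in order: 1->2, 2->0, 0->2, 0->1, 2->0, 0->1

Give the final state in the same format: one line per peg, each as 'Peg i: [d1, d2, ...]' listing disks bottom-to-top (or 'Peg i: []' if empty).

After move 1 (1->2):
Peg 0: [2]
Peg 1: [4]
Peg 2: [3, 1]

After move 2 (2->0):
Peg 0: [2, 1]
Peg 1: [4]
Peg 2: [3]

After move 3 (0->2):
Peg 0: [2]
Peg 1: [4]
Peg 2: [3, 1]

After move 4 (0->1):
Peg 0: []
Peg 1: [4, 2]
Peg 2: [3, 1]

After move 5 (2->0):
Peg 0: [1]
Peg 1: [4, 2]
Peg 2: [3]

After move 6 (0->1):
Peg 0: []
Peg 1: [4, 2, 1]
Peg 2: [3]

Answer: Peg 0: []
Peg 1: [4, 2, 1]
Peg 2: [3]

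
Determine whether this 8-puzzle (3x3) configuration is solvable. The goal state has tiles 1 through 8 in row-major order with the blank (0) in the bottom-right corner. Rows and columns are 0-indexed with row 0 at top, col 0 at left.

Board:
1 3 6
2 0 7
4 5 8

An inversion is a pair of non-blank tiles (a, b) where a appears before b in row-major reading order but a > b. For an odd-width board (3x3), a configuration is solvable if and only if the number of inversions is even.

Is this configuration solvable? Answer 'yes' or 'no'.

Inversions (pairs i<j in row-major order where tile[i] > tile[j] > 0): 6
6 is even, so the puzzle is solvable.

Answer: yes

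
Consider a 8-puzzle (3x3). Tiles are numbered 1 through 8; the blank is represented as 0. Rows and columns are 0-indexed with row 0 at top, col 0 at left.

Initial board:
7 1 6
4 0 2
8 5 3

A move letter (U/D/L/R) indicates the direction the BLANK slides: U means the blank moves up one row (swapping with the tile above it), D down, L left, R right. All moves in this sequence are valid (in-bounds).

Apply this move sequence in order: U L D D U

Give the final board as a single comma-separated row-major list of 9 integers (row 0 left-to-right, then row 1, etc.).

Answer: 4, 7, 6, 0, 1, 2, 8, 5, 3

Derivation:
After move 1 (U):
7 0 6
4 1 2
8 5 3

After move 2 (L):
0 7 6
4 1 2
8 5 3

After move 3 (D):
4 7 6
0 1 2
8 5 3

After move 4 (D):
4 7 6
8 1 2
0 5 3

After move 5 (U):
4 7 6
0 1 2
8 5 3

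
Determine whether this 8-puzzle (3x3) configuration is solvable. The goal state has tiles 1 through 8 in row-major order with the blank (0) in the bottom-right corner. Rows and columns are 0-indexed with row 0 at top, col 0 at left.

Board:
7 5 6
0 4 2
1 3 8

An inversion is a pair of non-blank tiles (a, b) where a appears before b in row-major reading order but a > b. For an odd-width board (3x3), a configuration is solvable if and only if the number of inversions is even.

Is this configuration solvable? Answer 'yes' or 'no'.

Answer: yes

Derivation:
Inversions (pairs i<j in row-major order where tile[i] > tile[j] > 0): 18
18 is even, so the puzzle is solvable.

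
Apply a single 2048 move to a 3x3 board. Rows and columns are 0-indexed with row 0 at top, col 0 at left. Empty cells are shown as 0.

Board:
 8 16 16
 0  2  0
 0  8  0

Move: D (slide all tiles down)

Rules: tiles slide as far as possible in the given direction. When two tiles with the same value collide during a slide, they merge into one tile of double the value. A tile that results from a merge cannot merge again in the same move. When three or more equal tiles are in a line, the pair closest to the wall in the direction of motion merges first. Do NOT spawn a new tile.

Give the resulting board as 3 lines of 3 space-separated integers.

Answer:  0 16  0
 0  2  0
 8  8 16

Derivation:
Slide down:
col 0: [8, 0, 0] -> [0, 0, 8]
col 1: [16, 2, 8] -> [16, 2, 8]
col 2: [16, 0, 0] -> [0, 0, 16]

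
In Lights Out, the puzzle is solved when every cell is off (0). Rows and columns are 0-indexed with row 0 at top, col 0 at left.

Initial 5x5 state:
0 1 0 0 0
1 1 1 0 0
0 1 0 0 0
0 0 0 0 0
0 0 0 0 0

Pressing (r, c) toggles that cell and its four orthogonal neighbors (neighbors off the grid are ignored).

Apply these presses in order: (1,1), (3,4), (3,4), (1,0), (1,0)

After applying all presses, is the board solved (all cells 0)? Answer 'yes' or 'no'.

After press 1 at (1,1):
0 0 0 0 0
0 0 0 0 0
0 0 0 0 0
0 0 0 0 0
0 0 0 0 0

After press 2 at (3,4):
0 0 0 0 0
0 0 0 0 0
0 0 0 0 1
0 0 0 1 1
0 0 0 0 1

After press 3 at (3,4):
0 0 0 0 0
0 0 0 0 0
0 0 0 0 0
0 0 0 0 0
0 0 0 0 0

After press 4 at (1,0):
1 0 0 0 0
1 1 0 0 0
1 0 0 0 0
0 0 0 0 0
0 0 0 0 0

After press 5 at (1,0):
0 0 0 0 0
0 0 0 0 0
0 0 0 0 0
0 0 0 0 0
0 0 0 0 0

Lights still on: 0

Answer: yes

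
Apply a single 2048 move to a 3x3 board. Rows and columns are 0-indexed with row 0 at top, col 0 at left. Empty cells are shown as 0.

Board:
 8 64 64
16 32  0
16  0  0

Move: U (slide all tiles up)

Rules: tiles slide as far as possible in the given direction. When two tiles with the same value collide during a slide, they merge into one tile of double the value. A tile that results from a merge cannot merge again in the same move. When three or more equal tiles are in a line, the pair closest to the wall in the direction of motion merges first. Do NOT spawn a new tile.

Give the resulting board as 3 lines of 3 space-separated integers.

Answer:  8 64 64
32 32  0
 0  0  0

Derivation:
Slide up:
col 0: [8, 16, 16] -> [8, 32, 0]
col 1: [64, 32, 0] -> [64, 32, 0]
col 2: [64, 0, 0] -> [64, 0, 0]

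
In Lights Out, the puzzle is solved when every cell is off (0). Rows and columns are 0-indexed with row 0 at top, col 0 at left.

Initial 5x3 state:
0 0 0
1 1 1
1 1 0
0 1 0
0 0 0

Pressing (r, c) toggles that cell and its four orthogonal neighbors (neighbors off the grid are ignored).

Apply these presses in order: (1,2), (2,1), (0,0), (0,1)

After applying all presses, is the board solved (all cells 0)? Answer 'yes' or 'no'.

Answer: yes

Derivation:
After press 1 at (1,2):
0 0 1
1 0 0
1 1 1
0 1 0
0 0 0

After press 2 at (2,1):
0 0 1
1 1 0
0 0 0
0 0 0
0 0 0

After press 3 at (0,0):
1 1 1
0 1 0
0 0 0
0 0 0
0 0 0

After press 4 at (0,1):
0 0 0
0 0 0
0 0 0
0 0 0
0 0 0

Lights still on: 0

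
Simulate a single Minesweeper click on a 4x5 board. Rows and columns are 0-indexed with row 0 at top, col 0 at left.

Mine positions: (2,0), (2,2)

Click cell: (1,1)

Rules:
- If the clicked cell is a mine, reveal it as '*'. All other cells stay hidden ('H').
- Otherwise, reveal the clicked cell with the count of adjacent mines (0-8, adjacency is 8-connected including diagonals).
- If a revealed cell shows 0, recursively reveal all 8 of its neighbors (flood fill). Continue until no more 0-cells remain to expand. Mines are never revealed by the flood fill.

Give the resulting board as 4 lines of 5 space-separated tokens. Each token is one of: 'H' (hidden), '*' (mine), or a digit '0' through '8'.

H H H H H
H 2 H H H
H H H H H
H H H H H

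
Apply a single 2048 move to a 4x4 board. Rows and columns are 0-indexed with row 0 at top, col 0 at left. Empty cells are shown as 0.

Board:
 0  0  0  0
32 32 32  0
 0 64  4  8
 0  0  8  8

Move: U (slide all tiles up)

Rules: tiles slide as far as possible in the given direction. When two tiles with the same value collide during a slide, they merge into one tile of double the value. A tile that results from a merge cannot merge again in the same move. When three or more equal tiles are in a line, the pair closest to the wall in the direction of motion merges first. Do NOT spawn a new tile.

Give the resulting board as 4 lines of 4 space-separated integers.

Answer: 32 32 32 16
 0 64  4  0
 0  0  8  0
 0  0  0  0

Derivation:
Slide up:
col 0: [0, 32, 0, 0] -> [32, 0, 0, 0]
col 1: [0, 32, 64, 0] -> [32, 64, 0, 0]
col 2: [0, 32, 4, 8] -> [32, 4, 8, 0]
col 3: [0, 0, 8, 8] -> [16, 0, 0, 0]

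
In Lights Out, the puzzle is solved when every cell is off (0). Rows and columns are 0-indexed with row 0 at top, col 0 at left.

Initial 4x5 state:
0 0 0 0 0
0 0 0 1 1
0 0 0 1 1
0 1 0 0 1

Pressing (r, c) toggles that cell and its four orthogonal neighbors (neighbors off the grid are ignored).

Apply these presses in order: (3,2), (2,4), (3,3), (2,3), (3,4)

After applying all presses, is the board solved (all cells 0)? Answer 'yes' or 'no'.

After press 1 at (3,2):
0 0 0 0 0
0 0 0 1 1
0 0 1 1 1
0 0 1 1 1

After press 2 at (2,4):
0 0 0 0 0
0 0 0 1 0
0 0 1 0 0
0 0 1 1 0

After press 3 at (3,3):
0 0 0 0 0
0 0 0 1 0
0 0 1 1 0
0 0 0 0 1

After press 4 at (2,3):
0 0 0 0 0
0 0 0 0 0
0 0 0 0 1
0 0 0 1 1

After press 5 at (3,4):
0 0 0 0 0
0 0 0 0 0
0 0 0 0 0
0 0 0 0 0

Lights still on: 0

Answer: yes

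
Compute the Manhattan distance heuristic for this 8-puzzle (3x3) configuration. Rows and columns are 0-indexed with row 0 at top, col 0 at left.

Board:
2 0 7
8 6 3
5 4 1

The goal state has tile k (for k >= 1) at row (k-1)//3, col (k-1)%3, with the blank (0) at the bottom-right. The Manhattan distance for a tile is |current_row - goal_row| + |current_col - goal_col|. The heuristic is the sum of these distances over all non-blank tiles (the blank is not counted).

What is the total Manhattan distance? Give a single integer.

Tile 2: at (0,0), goal (0,1), distance |0-0|+|0-1| = 1
Tile 7: at (0,2), goal (2,0), distance |0-2|+|2-0| = 4
Tile 8: at (1,0), goal (2,1), distance |1-2|+|0-1| = 2
Tile 6: at (1,1), goal (1,2), distance |1-1|+|1-2| = 1
Tile 3: at (1,2), goal (0,2), distance |1-0|+|2-2| = 1
Tile 5: at (2,0), goal (1,1), distance |2-1|+|0-1| = 2
Tile 4: at (2,1), goal (1,0), distance |2-1|+|1-0| = 2
Tile 1: at (2,2), goal (0,0), distance |2-0|+|2-0| = 4
Sum: 1 + 4 + 2 + 1 + 1 + 2 + 2 + 4 = 17

Answer: 17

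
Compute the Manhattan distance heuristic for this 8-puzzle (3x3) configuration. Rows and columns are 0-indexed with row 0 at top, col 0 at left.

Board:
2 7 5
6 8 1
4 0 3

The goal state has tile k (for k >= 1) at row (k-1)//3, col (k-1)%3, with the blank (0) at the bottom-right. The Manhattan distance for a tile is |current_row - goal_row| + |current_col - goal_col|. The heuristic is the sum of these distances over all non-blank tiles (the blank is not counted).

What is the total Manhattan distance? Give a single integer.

Answer: 15

Derivation:
Tile 2: (0,0)->(0,1) = 1
Tile 7: (0,1)->(2,0) = 3
Tile 5: (0,2)->(1,1) = 2
Tile 6: (1,0)->(1,2) = 2
Tile 8: (1,1)->(2,1) = 1
Tile 1: (1,2)->(0,0) = 3
Tile 4: (2,0)->(1,0) = 1
Tile 3: (2,2)->(0,2) = 2
Sum: 1 + 3 + 2 + 2 + 1 + 3 + 1 + 2 = 15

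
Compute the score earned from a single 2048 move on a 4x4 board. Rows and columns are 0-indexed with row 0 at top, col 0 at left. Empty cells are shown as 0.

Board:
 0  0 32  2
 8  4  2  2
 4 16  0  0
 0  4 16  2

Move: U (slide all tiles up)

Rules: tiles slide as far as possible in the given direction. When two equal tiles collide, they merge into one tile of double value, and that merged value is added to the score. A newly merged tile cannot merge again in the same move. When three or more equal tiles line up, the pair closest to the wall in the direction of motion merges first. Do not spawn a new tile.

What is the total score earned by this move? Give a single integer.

Answer: 4

Derivation:
Slide up:
col 0: [0, 8, 4, 0] -> [8, 4, 0, 0]  score +0 (running 0)
col 1: [0, 4, 16, 4] -> [4, 16, 4, 0]  score +0 (running 0)
col 2: [32, 2, 0, 16] -> [32, 2, 16, 0]  score +0 (running 0)
col 3: [2, 2, 0, 2] -> [4, 2, 0, 0]  score +4 (running 4)
Board after move:
 8  4 32  4
 4 16  2  2
 0  4 16  0
 0  0  0  0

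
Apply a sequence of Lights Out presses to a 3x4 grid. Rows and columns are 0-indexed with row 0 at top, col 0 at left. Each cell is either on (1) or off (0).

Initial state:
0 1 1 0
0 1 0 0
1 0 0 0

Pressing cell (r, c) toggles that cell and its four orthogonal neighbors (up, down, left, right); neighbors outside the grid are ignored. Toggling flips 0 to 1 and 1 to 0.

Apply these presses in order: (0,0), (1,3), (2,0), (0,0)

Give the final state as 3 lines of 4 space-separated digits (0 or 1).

After press 1 at (0,0):
1 0 1 0
1 1 0 0
1 0 0 0

After press 2 at (1,3):
1 0 1 1
1 1 1 1
1 0 0 1

After press 3 at (2,0):
1 0 1 1
0 1 1 1
0 1 0 1

After press 4 at (0,0):
0 1 1 1
1 1 1 1
0 1 0 1

Answer: 0 1 1 1
1 1 1 1
0 1 0 1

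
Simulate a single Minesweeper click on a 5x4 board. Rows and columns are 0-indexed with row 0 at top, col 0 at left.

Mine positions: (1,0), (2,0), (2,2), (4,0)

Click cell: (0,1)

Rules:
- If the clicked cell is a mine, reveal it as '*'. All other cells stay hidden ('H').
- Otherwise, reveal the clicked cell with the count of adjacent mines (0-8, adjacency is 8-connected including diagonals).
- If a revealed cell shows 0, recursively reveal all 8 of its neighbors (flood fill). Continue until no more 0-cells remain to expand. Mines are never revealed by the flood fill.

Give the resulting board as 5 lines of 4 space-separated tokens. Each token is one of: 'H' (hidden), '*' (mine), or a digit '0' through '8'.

H 1 H H
H H H H
H H H H
H H H H
H H H H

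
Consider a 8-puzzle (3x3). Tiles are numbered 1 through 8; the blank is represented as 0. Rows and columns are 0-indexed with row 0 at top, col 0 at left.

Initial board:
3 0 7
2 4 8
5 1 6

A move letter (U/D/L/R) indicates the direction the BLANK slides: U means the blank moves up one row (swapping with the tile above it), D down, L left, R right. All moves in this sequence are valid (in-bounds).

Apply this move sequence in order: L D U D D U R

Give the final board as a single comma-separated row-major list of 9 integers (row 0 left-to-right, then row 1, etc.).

Answer: 2, 3, 7, 4, 0, 8, 5, 1, 6

Derivation:
After move 1 (L):
0 3 7
2 4 8
5 1 6

After move 2 (D):
2 3 7
0 4 8
5 1 6

After move 3 (U):
0 3 7
2 4 8
5 1 6

After move 4 (D):
2 3 7
0 4 8
5 1 6

After move 5 (D):
2 3 7
5 4 8
0 1 6

After move 6 (U):
2 3 7
0 4 8
5 1 6

After move 7 (R):
2 3 7
4 0 8
5 1 6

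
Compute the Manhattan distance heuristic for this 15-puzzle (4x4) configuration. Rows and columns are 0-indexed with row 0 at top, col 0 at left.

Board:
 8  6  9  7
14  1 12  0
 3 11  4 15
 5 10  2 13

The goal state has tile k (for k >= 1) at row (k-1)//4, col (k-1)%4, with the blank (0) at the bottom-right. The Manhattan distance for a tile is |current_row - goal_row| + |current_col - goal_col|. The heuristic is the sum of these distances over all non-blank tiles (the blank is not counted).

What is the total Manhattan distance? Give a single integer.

Answer: 38

Derivation:
Tile 8: at (0,0), goal (1,3), distance |0-1|+|0-3| = 4
Tile 6: at (0,1), goal (1,1), distance |0-1|+|1-1| = 1
Tile 9: at (0,2), goal (2,0), distance |0-2|+|2-0| = 4
Tile 7: at (0,3), goal (1,2), distance |0-1|+|3-2| = 2
Tile 14: at (1,0), goal (3,1), distance |1-3|+|0-1| = 3
Tile 1: at (1,1), goal (0,0), distance |1-0|+|1-0| = 2
Tile 12: at (1,2), goal (2,3), distance |1-2|+|2-3| = 2
Tile 3: at (2,0), goal (0,2), distance |2-0|+|0-2| = 4
Tile 11: at (2,1), goal (2,2), distance |2-2|+|1-2| = 1
Tile 4: at (2,2), goal (0,3), distance |2-0|+|2-3| = 3
Tile 15: at (2,3), goal (3,2), distance |2-3|+|3-2| = 2
Tile 5: at (3,0), goal (1,0), distance |3-1|+|0-0| = 2
Tile 10: at (3,1), goal (2,1), distance |3-2|+|1-1| = 1
Tile 2: at (3,2), goal (0,1), distance |3-0|+|2-1| = 4
Tile 13: at (3,3), goal (3,0), distance |3-3|+|3-0| = 3
Sum: 4 + 1 + 4 + 2 + 3 + 2 + 2 + 4 + 1 + 3 + 2 + 2 + 1 + 4 + 3 = 38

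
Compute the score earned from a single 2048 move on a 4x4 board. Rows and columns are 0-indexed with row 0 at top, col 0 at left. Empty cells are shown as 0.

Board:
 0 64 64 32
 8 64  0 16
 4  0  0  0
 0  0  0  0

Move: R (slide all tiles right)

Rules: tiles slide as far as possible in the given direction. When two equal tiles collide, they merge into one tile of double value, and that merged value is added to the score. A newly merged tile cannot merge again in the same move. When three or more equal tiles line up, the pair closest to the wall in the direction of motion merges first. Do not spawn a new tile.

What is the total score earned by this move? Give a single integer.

Answer: 128

Derivation:
Slide right:
row 0: [0, 64, 64, 32] -> [0, 0, 128, 32]  score +128 (running 128)
row 1: [8, 64, 0, 16] -> [0, 8, 64, 16]  score +0 (running 128)
row 2: [4, 0, 0, 0] -> [0, 0, 0, 4]  score +0 (running 128)
row 3: [0, 0, 0, 0] -> [0, 0, 0, 0]  score +0 (running 128)
Board after move:
  0   0 128  32
  0   8  64  16
  0   0   0   4
  0   0   0   0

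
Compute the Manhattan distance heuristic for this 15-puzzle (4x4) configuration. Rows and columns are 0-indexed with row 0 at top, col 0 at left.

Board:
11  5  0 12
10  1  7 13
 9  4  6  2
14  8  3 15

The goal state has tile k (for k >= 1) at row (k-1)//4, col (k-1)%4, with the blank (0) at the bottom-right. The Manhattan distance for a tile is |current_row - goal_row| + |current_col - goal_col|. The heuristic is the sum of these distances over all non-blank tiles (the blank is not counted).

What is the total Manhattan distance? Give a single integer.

Answer: 36

Derivation:
Tile 11: (0,0)->(2,2) = 4
Tile 5: (0,1)->(1,0) = 2
Tile 12: (0,3)->(2,3) = 2
Tile 10: (1,0)->(2,1) = 2
Tile 1: (1,1)->(0,0) = 2
Tile 7: (1,2)->(1,2) = 0
Tile 13: (1,3)->(3,0) = 5
Tile 9: (2,0)->(2,0) = 0
Tile 4: (2,1)->(0,3) = 4
Tile 6: (2,2)->(1,1) = 2
Tile 2: (2,3)->(0,1) = 4
Tile 14: (3,0)->(3,1) = 1
Tile 8: (3,1)->(1,3) = 4
Tile 3: (3,2)->(0,2) = 3
Tile 15: (3,3)->(3,2) = 1
Sum: 4 + 2 + 2 + 2 + 2 + 0 + 5 + 0 + 4 + 2 + 4 + 1 + 4 + 3 + 1 = 36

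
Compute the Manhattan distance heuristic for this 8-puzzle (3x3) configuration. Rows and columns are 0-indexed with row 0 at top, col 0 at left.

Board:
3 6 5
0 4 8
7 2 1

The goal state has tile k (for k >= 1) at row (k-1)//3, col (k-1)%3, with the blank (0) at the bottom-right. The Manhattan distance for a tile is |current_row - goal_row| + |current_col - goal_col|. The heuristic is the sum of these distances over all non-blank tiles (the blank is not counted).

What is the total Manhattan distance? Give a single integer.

Answer: 15

Derivation:
Tile 3: at (0,0), goal (0,2), distance |0-0|+|0-2| = 2
Tile 6: at (0,1), goal (1,2), distance |0-1|+|1-2| = 2
Tile 5: at (0,2), goal (1,1), distance |0-1|+|2-1| = 2
Tile 4: at (1,1), goal (1,0), distance |1-1|+|1-0| = 1
Tile 8: at (1,2), goal (2,1), distance |1-2|+|2-1| = 2
Tile 7: at (2,0), goal (2,0), distance |2-2|+|0-0| = 0
Tile 2: at (2,1), goal (0,1), distance |2-0|+|1-1| = 2
Tile 1: at (2,2), goal (0,0), distance |2-0|+|2-0| = 4
Sum: 2 + 2 + 2 + 1 + 2 + 0 + 2 + 4 = 15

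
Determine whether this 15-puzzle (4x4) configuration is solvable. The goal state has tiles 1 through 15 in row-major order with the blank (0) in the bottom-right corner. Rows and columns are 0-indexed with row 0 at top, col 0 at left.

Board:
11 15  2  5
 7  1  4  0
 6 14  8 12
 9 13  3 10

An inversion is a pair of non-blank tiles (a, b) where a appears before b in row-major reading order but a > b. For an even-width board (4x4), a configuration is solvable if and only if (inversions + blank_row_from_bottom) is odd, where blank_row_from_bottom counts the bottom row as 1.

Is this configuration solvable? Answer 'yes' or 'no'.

Inversions: 46
Blank is in row 1 (0-indexed from top), which is row 3 counting from the bottom (bottom = 1).
46 + 3 = 49, which is odd, so the puzzle is solvable.

Answer: yes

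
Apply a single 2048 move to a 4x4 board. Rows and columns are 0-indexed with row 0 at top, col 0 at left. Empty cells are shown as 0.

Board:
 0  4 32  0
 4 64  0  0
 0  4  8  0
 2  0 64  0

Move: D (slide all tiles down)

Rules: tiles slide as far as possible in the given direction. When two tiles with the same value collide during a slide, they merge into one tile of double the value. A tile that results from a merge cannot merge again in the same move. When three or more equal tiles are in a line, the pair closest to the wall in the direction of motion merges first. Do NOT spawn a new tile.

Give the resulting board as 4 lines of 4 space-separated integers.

Slide down:
col 0: [0, 4, 0, 2] -> [0, 0, 4, 2]
col 1: [4, 64, 4, 0] -> [0, 4, 64, 4]
col 2: [32, 0, 8, 64] -> [0, 32, 8, 64]
col 3: [0, 0, 0, 0] -> [0, 0, 0, 0]

Answer:  0  0  0  0
 0  4 32  0
 4 64  8  0
 2  4 64  0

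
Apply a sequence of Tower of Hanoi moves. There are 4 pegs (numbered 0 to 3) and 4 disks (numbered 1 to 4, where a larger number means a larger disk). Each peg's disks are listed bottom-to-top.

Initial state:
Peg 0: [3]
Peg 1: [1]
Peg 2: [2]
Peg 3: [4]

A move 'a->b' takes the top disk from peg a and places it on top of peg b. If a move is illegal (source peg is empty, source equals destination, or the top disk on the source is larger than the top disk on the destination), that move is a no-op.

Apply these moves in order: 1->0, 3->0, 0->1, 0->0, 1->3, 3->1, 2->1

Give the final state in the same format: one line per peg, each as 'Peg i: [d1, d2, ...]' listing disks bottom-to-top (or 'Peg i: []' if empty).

After move 1 (1->0):
Peg 0: [3, 1]
Peg 1: []
Peg 2: [2]
Peg 3: [4]

After move 2 (3->0):
Peg 0: [3, 1]
Peg 1: []
Peg 2: [2]
Peg 3: [4]

After move 3 (0->1):
Peg 0: [3]
Peg 1: [1]
Peg 2: [2]
Peg 3: [4]

After move 4 (0->0):
Peg 0: [3]
Peg 1: [1]
Peg 2: [2]
Peg 3: [4]

After move 5 (1->3):
Peg 0: [3]
Peg 1: []
Peg 2: [2]
Peg 3: [4, 1]

After move 6 (3->1):
Peg 0: [3]
Peg 1: [1]
Peg 2: [2]
Peg 3: [4]

After move 7 (2->1):
Peg 0: [3]
Peg 1: [1]
Peg 2: [2]
Peg 3: [4]

Answer: Peg 0: [3]
Peg 1: [1]
Peg 2: [2]
Peg 3: [4]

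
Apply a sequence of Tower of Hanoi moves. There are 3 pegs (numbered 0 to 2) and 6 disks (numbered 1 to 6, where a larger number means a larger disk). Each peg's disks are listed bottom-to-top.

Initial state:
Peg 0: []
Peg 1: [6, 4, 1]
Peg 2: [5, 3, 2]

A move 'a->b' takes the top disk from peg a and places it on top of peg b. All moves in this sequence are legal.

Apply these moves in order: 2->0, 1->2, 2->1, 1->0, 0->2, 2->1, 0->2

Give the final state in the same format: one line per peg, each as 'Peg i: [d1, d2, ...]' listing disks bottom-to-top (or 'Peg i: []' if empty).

After move 1 (2->0):
Peg 0: [2]
Peg 1: [6, 4, 1]
Peg 2: [5, 3]

After move 2 (1->2):
Peg 0: [2]
Peg 1: [6, 4]
Peg 2: [5, 3, 1]

After move 3 (2->1):
Peg 0: [2]
Peg 1: [6, 4, 1]
Peg 2: [5, 3]

After move 4 (1->0):
Peg 0: [2, 1]
Peg 1: [6, 4]
Peg 2: [5, 3]

After move 5 (0->2):
Peg 0: [2]
Peg 1: [6, 4]
Peg 2: [5, 3, 1]

After move 6 (2->1):
Peg 0: [2]
Peg 1: [6, 4, 1]
Peg 2: [5, 3]

After move 7 (0->2):
Peg 0: []
Peg 1: [6, 4, 1]
Peg 2: [5, 3, 2]

Answer: Peg 0: []
Peg 1: [6, 4, 1]
Peg 2: [5, 3, 2]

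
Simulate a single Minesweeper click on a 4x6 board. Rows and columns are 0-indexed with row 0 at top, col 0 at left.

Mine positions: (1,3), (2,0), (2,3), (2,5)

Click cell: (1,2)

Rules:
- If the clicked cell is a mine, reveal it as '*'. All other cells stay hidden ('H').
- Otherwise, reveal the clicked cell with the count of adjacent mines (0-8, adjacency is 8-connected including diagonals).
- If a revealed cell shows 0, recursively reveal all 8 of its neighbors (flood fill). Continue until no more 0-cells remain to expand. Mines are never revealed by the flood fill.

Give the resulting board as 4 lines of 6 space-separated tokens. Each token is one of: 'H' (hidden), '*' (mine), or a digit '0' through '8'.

H H H H H H
H H 2 H H H
H H H H H H
H H H H H H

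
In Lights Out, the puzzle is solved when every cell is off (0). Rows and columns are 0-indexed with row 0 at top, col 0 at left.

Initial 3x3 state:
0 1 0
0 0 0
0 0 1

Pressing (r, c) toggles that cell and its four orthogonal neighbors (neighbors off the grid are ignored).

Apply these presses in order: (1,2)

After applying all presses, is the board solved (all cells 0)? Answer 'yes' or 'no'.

Answer: no

Derivation:
After press 1 at (1,2):
0 1 1
0 1 1
0 0 0

Lights still on: 4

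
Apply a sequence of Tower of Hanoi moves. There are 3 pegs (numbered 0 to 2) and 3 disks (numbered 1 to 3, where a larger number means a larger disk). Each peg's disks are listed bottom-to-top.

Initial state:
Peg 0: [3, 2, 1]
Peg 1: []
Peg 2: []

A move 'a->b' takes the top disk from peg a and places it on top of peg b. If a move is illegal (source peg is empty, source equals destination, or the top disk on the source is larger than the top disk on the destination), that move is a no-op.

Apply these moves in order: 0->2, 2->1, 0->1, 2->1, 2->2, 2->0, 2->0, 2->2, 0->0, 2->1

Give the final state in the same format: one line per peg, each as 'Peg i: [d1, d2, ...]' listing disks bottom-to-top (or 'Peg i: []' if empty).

After move 1 (0->2):
Peg 0: [3, 2]
Peg 1: []
Peg 2: [1]

After move 2 (2->1):
Peg 0: [3, 2]
Peg 1: [1]
Peg 2: []

After move 3 (0->1):
Peg 0: [3, 2]
Peg 1: [1]
Peg 2: []

After move 4 (2->1):
Peg 0: [3, 2]
Peg 1: [1]
Peg 2: []

After move 5 (2->2):
Peg 0: [3, 2]
Peg 1: [1]
Peg 2: []

After move 6 (2->0):
Peg 0: [3, 2]
Peg 1: [1]
Peg 2: []

After move 7 (2->0):
Peg 0: [3, 2]
Peg 1: [1]
Peg 2: []

After move 8 (2->2):
Peg 0: [3, 2]
Peg 1: [1]
Peg 2: []

After move 9 (0->0):
Peg 0: [3, 2]
Peg 1: [1]
Peg 2: []

After move 10 (2->1):
Peg 0: [3, 2]
Peg 1: [1]
Peg 2: []

Answer: Peg 0: [3, 2]
Peg 1: [1]
Peg 2: []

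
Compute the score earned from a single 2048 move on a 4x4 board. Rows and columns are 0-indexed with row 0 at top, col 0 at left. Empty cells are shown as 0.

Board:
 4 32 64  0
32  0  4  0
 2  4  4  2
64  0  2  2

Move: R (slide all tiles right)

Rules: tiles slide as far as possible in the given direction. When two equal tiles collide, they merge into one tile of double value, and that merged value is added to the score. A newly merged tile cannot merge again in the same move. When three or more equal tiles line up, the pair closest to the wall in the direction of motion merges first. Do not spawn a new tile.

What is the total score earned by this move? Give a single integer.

Slide right:
row 0: [4, 32, 64, 0] -> [0, 4, 32, 64]  score +0 (running 0)
row 1: [32, 0, 4, 0] -> [0, 0, 32, 4]  score +0 (running 0)
row 2: [2, 4, 4, 2] -> [0, 2, 8, 2]  score +8 (running 8)
row 3: [64, 0, 2, 2] -> [0, 0, 64, 4]  score +4 (running 12)
Board after move:
 0  4 32 64
 0  0 32  4
 0  2  8  2
 0  0 64  4

Answer: 12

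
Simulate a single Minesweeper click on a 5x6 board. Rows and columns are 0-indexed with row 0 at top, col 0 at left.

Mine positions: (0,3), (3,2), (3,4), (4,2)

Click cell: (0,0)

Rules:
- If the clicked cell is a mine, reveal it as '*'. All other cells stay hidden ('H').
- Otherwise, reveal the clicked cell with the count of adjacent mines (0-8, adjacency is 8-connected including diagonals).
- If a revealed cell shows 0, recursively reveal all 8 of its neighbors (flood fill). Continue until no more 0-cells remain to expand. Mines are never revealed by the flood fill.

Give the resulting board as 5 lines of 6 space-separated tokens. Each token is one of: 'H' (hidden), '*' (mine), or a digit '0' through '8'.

0 0 1 H H H
0 0 1 H H H
0 1 1 H H H
0 2 H H H H
0 2 H H H H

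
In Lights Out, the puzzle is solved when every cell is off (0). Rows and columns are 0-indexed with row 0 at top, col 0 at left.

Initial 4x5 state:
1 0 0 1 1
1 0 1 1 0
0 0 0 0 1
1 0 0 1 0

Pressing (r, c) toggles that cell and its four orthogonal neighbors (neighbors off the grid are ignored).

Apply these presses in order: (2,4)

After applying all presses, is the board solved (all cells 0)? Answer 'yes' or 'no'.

After press 1 at (2,4):
1 0 0 1 1
1 0 1 1 1
0 0 0 1 0
1 0 0 1 1

Lights still on: 11

Answer: no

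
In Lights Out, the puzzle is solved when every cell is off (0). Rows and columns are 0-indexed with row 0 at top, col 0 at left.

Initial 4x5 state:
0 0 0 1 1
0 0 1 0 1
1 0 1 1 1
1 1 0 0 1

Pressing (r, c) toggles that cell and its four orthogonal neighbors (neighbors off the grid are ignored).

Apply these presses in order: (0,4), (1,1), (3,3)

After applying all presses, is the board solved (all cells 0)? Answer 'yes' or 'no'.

Answer: no

Derivation:
After press 1 at (0,4):
0 0 0 0 0
0 0 1 0 0
1 0 1 1 1
1 1 0 0 1

After press 2 at (1,1):
0 1 0 0 0
1 1 0 0 0
1 1 1 1 1
1 1 0 0 1

After press 3 at (3,3):
0 1 0 0 0
1 1 0 0 0
1 1 1 0 1
1 1 1 1 0

Lights still on: 11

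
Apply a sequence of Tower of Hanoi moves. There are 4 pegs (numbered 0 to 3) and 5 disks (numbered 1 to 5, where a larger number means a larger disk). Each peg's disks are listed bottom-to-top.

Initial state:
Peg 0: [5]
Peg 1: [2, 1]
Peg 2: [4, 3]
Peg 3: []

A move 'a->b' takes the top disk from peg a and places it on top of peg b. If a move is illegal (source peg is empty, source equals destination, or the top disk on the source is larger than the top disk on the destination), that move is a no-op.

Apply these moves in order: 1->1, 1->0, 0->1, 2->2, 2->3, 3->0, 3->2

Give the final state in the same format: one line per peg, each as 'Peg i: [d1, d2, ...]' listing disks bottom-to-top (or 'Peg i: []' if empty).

Answer: Peg 0: [5, 3]
Peg 1: [2, 1]
Peg 2: [4]
Peg 3: []

Derivation:
After move 1 (1->1):
Peg 0: [5]
Peg 1: [2, 1]
Peg 2: [4, 3]
Peg 3: []

After move 2 (1->0):
Peg 0: [5, 1]
Peg 1: [2]
Peg 2: [4, 3]
Peg 3: []

After move 3 (0->1):
Peg 0: [5]
Peg 1: [2, 1]
Peg 2: [4, 3]
Peg 3: []

After move 4 (2->2):
Peg 0: [5]
Peg 1: [2, 1]
Peg 2: [4, 3]
Peg 3: []

After move 5 (2->3):
Peg 0: [5]
Peg 1: [2, 1]
Peg 2: [4]
Peg 3: [3]

After move 6 (3->0):
Peg 0: [5, 3]
Peg 1: [2, 1]
Peg 2: [4]
Peg 3: []

After move 7 (3->2):
Peg 0: [5, 3]
Peg 1: [2, 1]
Peg 2: [4]
Peg 3: []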